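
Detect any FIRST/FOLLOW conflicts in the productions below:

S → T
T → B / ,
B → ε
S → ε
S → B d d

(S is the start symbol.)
No FIRST/FOLLOW conflicts.

Nullable non-terminals: B, S.
FIRST sets used below: FIRST(T) = { '/' }, FIRST(B) = { ε }
B has a nullable alternative but only one production, so nothing to check.

S: nullable alternative(s) S → ε; FOLLOW(S) = { $ }
  S → T: FIRST \ {ε} = { '/' } — disjoint from FOLLOW(S)
  S → ε: FIRST \ {ε} = { } — this is the only nullable alternative, skip
  S → B d d: FIRST \ {ε} = { 'd' } — disjoint from FOLLOW(S)

T has no nullable alternative, so no FIRST/FOLLOW check is needed there.

No FIRST/FOLLOW conflicts found.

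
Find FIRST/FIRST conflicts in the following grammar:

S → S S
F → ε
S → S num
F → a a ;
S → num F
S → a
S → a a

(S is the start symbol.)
Yes. S → S S / S → S num on { 'a', 'num' }; S → S S / S → num F on { 'num' }; S → S S / S → a on { 'a' }; S → S S / S → a a on { 'a' }; S → S num / S → num F on { 'num' }; S → S num / S → a on { 'a' }; S → S num / S → a a on { 'a' }; S → a / S → a a on { 'a' }

A FIRST/FIRST conflict occurs when two productions N → α and N → β for the same non-terminal have FIRST(α) ∩ FIRST(β) ≠ ∅ (with ε ∈ FIRST of a nullable right-hand side, so two nullable alternatives also conflict).

FIRST sets of the non-terminals at (or reachable through a nullable prefix from) the front of some alternative:
  FIRST(S) = { 'a', 'num' }

Productions for S:
  S → S S: FIRST = { 'a', 'num' }
  S → S num: FIRST = { 'a', 'num' }
  S → num F: FIRST = { 'num' }
  S → a: FIRST = { 'a' }
  S → a a: FIRST = { 'a' }
Productions for F:
  F → ε: FIRST = { ε }
  F → a a ;: FIRST = { 'a' }

Conflict for S: S → S S and S → S num
  Overlap: { 'a', 'num' }
Conflict for S: S → S S and S → num F
  Overlap: { 'num' }
Conflict for S: S → S S and S → a
  Overlap: { 'a' }
Conflict for S: S → S S and S → a a
  Overlap: { 'a' }
Conflict for S: S → S num and S → num F
  Overlap: { 'num' }
Conflict for S: S → S num and S → a
  Overlap: { 'a' }
Conflict for S: S → S num and S → a a
  Overlap: { 'a' }
Conflict for S: S → a and S → a a
  Overlap: { 'a' }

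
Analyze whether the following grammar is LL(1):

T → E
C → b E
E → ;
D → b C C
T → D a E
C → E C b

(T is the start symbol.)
Yes, the grammar is LL(1).

A grammar is LL(1) if for each non-terminal N with multiple productions, the predict sets of those productions are pairwise disjoint, where PREDICT(N → α) = (FIRST(α) \ {ε}) ∪ (FOLLOW(N) if α ⇒* ε).

Relevant sets:
  FIRST(E) = { ';' }
  FIRST(D) = { 'b' }

For T:
  PREDICT(T → E) = { ';' }
  PREDICT(T → D a E) = { 'b' }
For C:
  PREDICT(C → b E) = { 'b' }
  PREDICT(C → E C b) = { ';' }
E, D have a single production, so nothing to check there.

All predict sets are disjoint. The grammar IS LL(1).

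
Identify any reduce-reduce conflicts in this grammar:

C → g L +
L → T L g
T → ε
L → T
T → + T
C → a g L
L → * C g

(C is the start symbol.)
Yes — I7: [L → T .] vs [T → .]

Augment with C' → C and build the canonical LR(0) collection (I0 = CLOSURE({[C' → . C]}), then GOTO on every symbol after a dot until no new states appear). It has 16 states:
  I0: { [C → . a g L], [C → . g L +], [C' → . C] }  — shift
  I1: { [C' → C .] }  — accept
  I2: { [C → a . g L] }  — shift
  I3: { [C → g . L +], [L → . * C g], [L → . T L g], [L → . T], [T → . + T], [T → .] }  — shift, reduce
  I4: { [C → . a g L], [C → . g L +], [L → * . C g] }  — shift
  I5: { [T → + . T], [T → . + T], [T → .] }  — shift, reduce
  I6: { [C → g L . +] }  — shift
  I7: { [L → . * C g], [L → . T L g], [L → . T], [L → T . L g], [L → T .], [T → . + T], [T → .] }  — shift, 2 reduces
  I8: { [L → T L . g] }  — shift
  I9: { [L → T L g .] }  — reduce
  I10: { [C → g L + .] }  — reduce
  I11: { [T → + T .] }  — reduce
  I12: { [L → * C . g] }  — shift
  I13: { [L → * C g .] }  — reduce
  I14: { [C → a g . L], [L → . * C g], [L → . T L g], [L → . T], [T → . + T], [T → .] }  — shift, reduce
  I15: { [C → a g L .] }  — reduce

I7 contains complete items [L → T .], [T → .] — reduce-reduce conflict.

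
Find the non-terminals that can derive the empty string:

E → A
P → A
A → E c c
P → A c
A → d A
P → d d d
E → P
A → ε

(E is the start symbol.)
A non-terminal is nullable if it can derive ε (the empty string): either it has an ε-production, or it has a production whose right-hand side consists entirely of nullable non-terminals.

ε-productions: A → ε
So A is immediately nullable.
E → A: every symbol on the right is nullable, so E is nullable too.
P → A: every symbol on the right is nullable, so P is nullable too.
Every non-terminal is now nullable.
Nullable = { 'A', 'E', 'P' }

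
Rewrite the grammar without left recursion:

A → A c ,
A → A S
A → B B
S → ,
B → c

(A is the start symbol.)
A is directly left-recursive. The standard transformation for
  A → A α₁ | ... | A α_m | β₁ | ... | β_n
is
  A  → β₁ A' | ... | β_n A'
  A' → α₁ A' | ... | α_m A' | ε

A → B B becomes A → B B A'
A → A c , becomes A' → c , A'
A → A S becomes A' → S A'
Add A' → ε

Productions for other non-terminals are unchanged:
  S → ,
  B → c

Resulting grammar:
A → B B A'
A' → c , A'
A' → S A'
A' → ε
S → ,
B → c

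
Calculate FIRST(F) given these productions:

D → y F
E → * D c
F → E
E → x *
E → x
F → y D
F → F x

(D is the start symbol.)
{ '*', 'x', 'y' }

To compute FIRST(F), examine every production with F on the left-hand side, reading each right-hand side left to right until a non-nullable symbol is reached.

FIRST sets of the other non-terminals involved (by the same procedure, iterated to a fixed point):
  FIRST(E) = { '*', 'x' }

From F → E:
  - E is a non-terminal: add FIRST(E) \ {ε} = { '*', 'x' }
    E is not nullable, so stop
From F → y D:
  - y is a terminal: add 'y' and stop
From F → F x:
  - F is the symbol being defined: contributes nothing new
    F is not nullable, so stop

Collecting: FIRST(F) = { '*', 'x', 'y' }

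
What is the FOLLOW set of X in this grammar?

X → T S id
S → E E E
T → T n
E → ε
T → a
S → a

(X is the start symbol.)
{ $ }

To compute FOLLOW(X), find every occurrence of X on a right-hand side N → α X β: add FIRST(β) \ {ε}, and if β is empty or nullable also add FOLLOW(N). Iterate to a fixed point.

X is the start symbol, so $ ∈ FOLLOW(X).
X does not occur on any right-hand side.

Taking the union: FOLLOW(X) = { $ }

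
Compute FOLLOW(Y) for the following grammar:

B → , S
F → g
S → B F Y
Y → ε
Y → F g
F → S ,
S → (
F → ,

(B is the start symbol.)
{ $, '(', ',', 'g' }

To compute FOLLOW(Y), find every occurrence of Y on a right-hand side N → α Y β: add FIRST(β) \ {ε}, and if β is empty or nullable also add FOLLOW(N). Iterate to a fixed point.

In S → B F Y: Y is at the end, add FOLLOW(S)

The FOLLOW sets referred to above (computed the same way, to a fixed point):
  FOLLOW(S) = { $, '(', ',', 'g' }

Taking the union: FOLLOW(Y) = { $, '(', ',', 'g' }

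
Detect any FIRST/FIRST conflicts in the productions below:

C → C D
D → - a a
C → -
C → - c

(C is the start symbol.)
FIRST sets of the non-terminals at (or reachable through a nullable prefix from) the front of some alternative:
  FIRST(C) = { '-' }

Productions for C:
  C → C D: FIRST = { '-' }
  C → -: FIRST = { '-' }
  C → - c: FIRST = { '-' }
D has only one production, so no FIRST/FIRST conflict is possible there.

Conflict for C: C → C D and C → -
  Overlap: { '-' }
Conflict for C: C → C D and C → - c
  Overlap: { '-' }
Conflict for C: C → - and C → - c
  Overlap: { '-' }

Answer: Yes. C → C D / C → '-' on { '-' }; C → C D / C → '-' c on { '-' }; C → '-' / C → '-' c on { '-' }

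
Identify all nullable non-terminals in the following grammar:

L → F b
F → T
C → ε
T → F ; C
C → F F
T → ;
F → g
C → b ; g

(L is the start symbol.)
{ 'C' }

A non-terminal is nullable if it can derive ε (the empty string): either it has an ε-production, or it has a production whose right-hand side consists entirely of nullable non-terminals.

ε-productions: C → ε
So C is immediately nullable.
No further non-terminal can be added: every production for the remaining non-terminals contains a terminal or a non-nullable non-terminal.
Nullable = { 'C' }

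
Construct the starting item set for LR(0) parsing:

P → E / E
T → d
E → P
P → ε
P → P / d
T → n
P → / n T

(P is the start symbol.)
First, augment the grammar with P' → P
I₀ = CLOSURE({ [P' → . P] }):
  [P' → . P] has the dot before P: add [P → . E / E], [P → .], [P → . P / d], [P → . / n T]
  [P → . E / E] has the dot before E: add [E → . P]
No further items can be added.

I₀ = { [E → . P], [P → . / n T], [P → . E / E], [P → . P / d], [P → .], [P' → . P] }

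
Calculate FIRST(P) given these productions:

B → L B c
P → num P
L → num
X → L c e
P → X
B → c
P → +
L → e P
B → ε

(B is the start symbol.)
{ '+', 'e', 'num' }

FIRST sets of the other non-terminals involved (by the same procedure, iterated to a fixed point):
  FIRST(X) = { 'e', 'num' }

From P → num P:
  - num is a terminal: add 'num' and stop
From P → X:
  - X is a non-terminal: add FIRST(X) \ {ε} = { 'e', 'num' }
    X is not nullable, so stop
From P → +:
  - '+' is a terminal: add '+' and stop

Collecting: FIRST(P) = { '+', 'e', 'num' }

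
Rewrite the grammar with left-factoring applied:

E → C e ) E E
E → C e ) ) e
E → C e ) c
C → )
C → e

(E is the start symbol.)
E → C e ) E'
E' → E E
E' → ) e
E' → c
C → )
C → e

Left-factoring transforms A → αβ₁ | αβ₂ into A → αA' and A' → β₁ | β₂
(α is the longest common prefix among the alternatives). Repeat until
no nonterminal has two alternatives with a common prefix.

Round 1: E has alternatives sharing prefix 'C e )'. Introduce E': E → C e ) E'
  Add: E' → E E
  Add: E' → ) e
  Add: E' → c

No remaining common prefixes — done.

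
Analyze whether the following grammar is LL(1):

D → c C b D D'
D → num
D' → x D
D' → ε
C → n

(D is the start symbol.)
No. Predict set conflict for D': { 'x' }

A grammar is LL(1) if for each non-terminal N with multiple productions, the predict sets of those productions are pairwise disjoint, where PREDICT(N → α) = (FIRST(α) \ {ε}) ∪ (FOLLOW(N) if α ⇒* ε).

Relevant sets:
  FOLLOW(D') = { $, 'x' }

For D:
  PREDICT(D → c C b D D') = { 'c' }
  PREDICT(D → num) = { 'num' }
For D':
  PREDICT(D' → x D) = { 'x' }
  PREDICT(D' → ε) = { $, 'x' }
C has a single production, so nothing to check there.

Conflict found: Predict set conflict for D': { 'x' }
The grammar is NOT LL(1).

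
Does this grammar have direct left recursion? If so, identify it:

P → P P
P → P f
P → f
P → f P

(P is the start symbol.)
Direct left recursion occurs when N → N α for some non-terminal N (the right-hand side begins with the left-hand side itself).

P → P P: LEFT RECURSIVE (starts with P)
P → P f: LEFT RECURSIVE (starts with P)
P → f: starts with f
P → f P: starts with f

The grammar has direct left recursion on: P.

Answer: Yes, P is left-recursive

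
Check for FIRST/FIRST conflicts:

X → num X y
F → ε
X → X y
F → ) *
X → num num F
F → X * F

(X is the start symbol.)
FIRST sets of the non-terminals at (or reachable through a nullable prefix from) the front of some alternative:
  FIRST(X) = { 'num' }

Productions for X:
  X → num X y: FIRST = { 'num' }
  X → X y: FIRST = { 'num' }
  X → num num F: FIRST = { 'num' }
Productions for F:
  F → ε: FIRST = { ε }
  F → ) *: FIRST = { ')' }
  F → X * F: FIRST = { 'num' }

Conflict for X: X → num X y and X → X y
  Overlap: { 'num' }
Conflict for X: X → num X y and X → num num F
  Overlap: { 'num' }
Conflict for X: X → X y and X → num num F
  Overlap: { 'num' }

Answer: Yes. X → num X y / X → X y on { 'num' }; X → num X y / X → num num F on { 'num' }; X → X y / X → num num F on { 'num' }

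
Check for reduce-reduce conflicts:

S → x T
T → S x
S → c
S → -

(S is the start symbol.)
A reduce-reduce conflict occurs when an LR(0) state has two complete items [A → α .] and [B → β .] — both call for a reduction, and with no lookahead the parser cannot choose between them.

Augment with S' → S and build the canonical LR(0) collection (I0 = CLOSURE({[S' → . S]}), then GOTO on every symbol after a dot until no new states appear). It has 8 states:
  I0: { [S → . -], [S → . c], [S → . x T], [S' → . S] }  — shift
  I1: { [S → - .] }  — reduce
  I2: { [S' → S .] }  — accept
  I3: { [S → c .] }  — reduce
  I4: { [S → . -], [S → . c], [S → . x T], [S → x . T], [T → . S x] }  — shift
  I5: { [T → S . x] }  — shift
  I6: { [S → x T .] }  — reduce
  I7: { [T → S x .] }  — reduce

No state contains more than one complete item.

Answer: No reduce-reduce conflicts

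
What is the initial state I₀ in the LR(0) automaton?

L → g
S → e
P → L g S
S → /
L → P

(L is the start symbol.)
First, augment the grammar with L' → L
I₀ = CLOSURE({ [L' → . L] }):
  [L' → . L] has the dot before L: add [L → . g], [L → . P]
  [L → . P] has the dot before P: add [P → . L g S]
No further items can be added.

I₀ = { [L → . P], [L → . g], [L' → . L], [P → . L g S] }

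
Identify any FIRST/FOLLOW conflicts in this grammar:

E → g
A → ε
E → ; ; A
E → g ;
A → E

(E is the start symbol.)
No FIRST/FOLLOW conflicts.

Nullable non-terminals: A.
FIRST sets used below: FIRST(E) = { ';', 'g' }

A: nullable alternative(s) A → ε; FOLLOW(A) = { $ }
  A → ε: FIRST \ {ε} = { } — this is the only nullable alternative, skip
  A → E: FIRST \ {ε} = { ';', 'g' } — disjoint from FOLLOW(A)

E has no nullable alternative, so no FIRST/FOLLOW check is needed there.

No FIRST/FOLLOW conflicts found.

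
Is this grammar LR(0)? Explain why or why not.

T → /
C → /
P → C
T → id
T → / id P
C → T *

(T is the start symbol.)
A grammar is LR(0) if no state in the canonical LR(0) collection has:
  - both a shift item (dot before a terminal) and a complete item (shift-reduce conflict), or
  - two or more complete items (reduce-reduce conflict; the accept item [T' → T .] counts as a complete item here).

Augment with T' → T and build the canonical LR(0) collection (I0 = CLOSURE({[T' → . T]}), then GOTO on every symbol after a dot until no new states appear). It has 10 states:
  I0: { [T → . / id P], [T → . /], [T → . id], [T' → . T] }  — shift
  I1: { [T → / . id P], [T → / .] }  — shift, reduce
  I2: { [T' → T .] }  — accept
  I3: { [T → id .] }  — reduce
  I4: { [C → . /], [C → . T *], [P → . C], [T → . / id P], [T → . /], [T → . id], [T → / id . P] }  — shift
  I5: { [C → / .], [T → / . id P], [T → / .] }  — shift, 2 reduces
  I6: { [P → C .] }  — reduce
  I7: { [T → / id P .] }  — reduce
  I8: { [C → T . *] }  — shift
  I9: { [C → T * .] }  — reduce

Conflict in state I1:
  Shift-reduce conflict between [T → / .] and [T → / . id P]
So the grammar is NOT LR(0).

Answer: No. Shift-reduce conflict between [T → / .] and [T → / . id P]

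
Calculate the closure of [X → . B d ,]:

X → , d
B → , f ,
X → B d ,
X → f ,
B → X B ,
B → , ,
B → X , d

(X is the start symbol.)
Start with: [X → . B d ,]
  [X → . B d ,] has the dot before B: add [B → . , f ,], [B → . X B ,], [B → . , ,], [B → . X , d]
  [B → . X B ,] has the dot before X: add [X → . , d], [X → . f ,]
No further items can be added.

CLOSURE = { [B → . , ,], [B → . , f ,], [B → . X , d], [B → . X B ,], [X → . , d], [X → . B d ,], [X → . f ,] }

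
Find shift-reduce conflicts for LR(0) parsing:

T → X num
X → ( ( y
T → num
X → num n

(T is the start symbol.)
Yes — I4: [T → num .] vs [X → num . n]

Augment with T' → T and build the canonical LR(0) collection (I0 = CLOSURE({[T' → . T]}), then GOTO on every symbol after a dot until no new states appear). It has 9 states:
  I0: { [T → . X num], [T → . num], [T' → . T], [X → . ( ( y], [X → . num n] }  — shift
  I1: { [X → ( . ( y] }  — shift
  I2: { [T' → T .] }  — accept
  I3: { [T → X . num] }  — shift
  I4: { [T → num .], [X → num . n] }  — shift, reduce
  I5: { [X → num n .] }  — reduce
  I6: { [T → X num .] }  — reduce
  I7: { [X → ( ( . y] }  — shift
  I8: { [X → ( ( y .] }  — reduce

I4 contains reduce item [T → num .] and shift item [X → num . n] — shift-reduce conflict.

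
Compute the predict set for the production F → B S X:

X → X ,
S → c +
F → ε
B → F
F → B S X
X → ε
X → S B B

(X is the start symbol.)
PREDICT(F → B S X) = (FIRST(RHS) \ {ε}) ∪ (FOLLOW(F) if ε ∈ FIRST(RHS), i.e. RHS ⇒* ε)
FIRST(B) = { 'c', ε }
FIRST(S) = { 'c' }
FIRST(B S X) = { 'c' }
ε ∉ FIRST(B S X), so FOLLOW(F) is not added.
PREDICT(F → B S X) = { 'c' }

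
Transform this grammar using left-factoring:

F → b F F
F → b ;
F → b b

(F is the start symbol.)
F → b F'
F' → F F
F' → ;
F' → b

Left-factoring transforms A → αβ₁ | αβ₂ into A → αA' and A' → β₁ | β₂
(α is the longest common prefix among the alternatives). Repeat until
no nonterminal has two alternatives with a common prefix.

Round 1: F has alternatives sharing prefix 'b'. Introduce F': F → b F'
  Add: F' → F F
  Add: F' → ;
  Add: F' → b

No remaining common prefixes — done.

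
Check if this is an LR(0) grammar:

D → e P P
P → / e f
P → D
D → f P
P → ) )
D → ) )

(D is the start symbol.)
No. Reduce-reduce conflict: [D → ) ) .] and [P → ) ) .]

Augment with D' → D and build the canonical LR(0) collection (I0 = CLOSURE({[D' → . D]}), then GOTO on every symbol after a dot until no new states appear). It has 15 states:
  I0: { [D → . ) )], [D → . e P P], [D → . f P], [D' → . D] }  — shift
  I1: { [D → ) . )] }  — shift
  I2: { [D' → D .] }  — accept
  I3: { [D → . ) )], [D → . e P P], [D → . f P], [D → e . P P], [P → . ) )], [P → . / e f], [P → . D] }  — shift
  I4: { [D → . ) )], [D → . e P P], [D → . f P], [D → f . P], [P → . ) )], [P → . / e f], [P → . D] }  — shift
  I5: { [D → ) . )], [P → ) . )] }  — shift
  I6: { [P → / . e f] }  — shift
  I7: { [P → D .] }  — reduce
  I8: { [D → f P .] }  — reduce
  I9: { [P → / e . f] }  — shift
  I10: { [P → / e f .] }  — reduce
  I11: { [D → ) ) .], [P → ) ) .] }  — 2 reduces
  I12: { [D → . ) )], [D → . e P P], [D → . f P], [D → e P . P], [P → . ) )], [P → . / e f], [P → . D] }  — shift
  I13: { [D → e P P .] }  — reduce
  I14: { [D → ) ) .] }  — reduce

Conflict in state I11:
  Reduce-reduce conflict: [D → ) ) .] and [P → ) ) .]
So the grammar is NOT LR(0).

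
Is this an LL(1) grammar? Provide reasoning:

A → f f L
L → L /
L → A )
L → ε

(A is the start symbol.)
Relevant sets:
  FIRST(L) = { '/', 'f', ε }
  FIRST(A) = { 'f' }
  FOLLOW(L) = { $, ')', '/' }

For L:
  PREDICT(L → L '/') = { '/', 'f' }
  PREDICT(L → A ')') = { 'f' }
  PREDICT(L → ε) = { $, ')', '/' }
A has a single production, so nothing to check there.

Conflict found: Predict set conflict for L: { 'f' }
The grammar is NOT LL(1).

Answer: No. Predict set conflict for L: { 'f' }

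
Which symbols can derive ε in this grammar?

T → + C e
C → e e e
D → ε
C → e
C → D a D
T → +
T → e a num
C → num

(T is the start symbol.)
A non-terminal is nullable if it can derive ε (the empty string): either it has an ε-production, or it has a production whose right-hand side consists entirely of nullable non-terminals.

ε-productions: D → ε
So D is immediately nullable.
No further non-terminal can be added: every production for the remaining non-terminals contains a terminal or a non-nullable non-terminal.
Nullable = { 'D' }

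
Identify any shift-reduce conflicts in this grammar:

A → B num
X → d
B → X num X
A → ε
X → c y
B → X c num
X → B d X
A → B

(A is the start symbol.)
Yes — I0: [A → .] vs [X → . c y]; I2: [A → B .] vs [A → B . num]; I10: [B → X num X .] vs [B → X . c num]; I12: [X → B d X .] vs [B → X . c num]

Augment with A' → A and build the canonical LR(0) collection (I0 = CLOSURE({[A' → . A]}), then GOTO on every symbol after a dot until no new states appear). It has 15 states:
  I0: { [A → . B num], [A → . B], [A → .], [A' → . A], [B → . X c num], [B → . X num X], [X → . B d X], [X → . c y], [X → . d] }  — shift, reduce
  I1: { [A' → A .] }  — accept
  I2: { [A → B . num], [A → B .], [X → B . d X] }  — shift, reduce
  I3: { [B → X . c num], [B → X . num X] }  — shift
  I4: { [X → c . y] }  — shift
  I5: { [X → d .] }  — reduce
  I6: { [X → c y .] }  — reduce
  I7: { [B → X c . num] }  — shift
  I8: { [B → . X c num], [B → . X num X], [B → X num . X], [X → . B d X], [X → . c y], [X → . d] }  — shift
  I9: { [X → B . d X] }  — shift
  I10: { [B → X . c num], [B → X . num X], [B → X num X .] }  — shift, reduce
  I11: { [B → . X c num], [B → . X num X], [X → . B d X], [X → . c y], [X → . d], [X → B d . X] }  — shift
  I12: { [B → X . c num], [B → X . num X], [X → B d X .] }  — shift, reduce
  I13: { [B → X c num .] }  — reduce
  I14: { [A → B num .] }  — reduce

I0 contains reduce item [A → .] and shift items [X → . c y], [X → . d] — shift-reduce conflict.
I2 contains reduce item [A → B .] and shift items [A → B . num], [X → B . d X] — shift-reduce conflict.
I10 contains reduce item [B → X num X .] and shift items [B → X . c num], [B → X . num X] — shift-reduce conflict.
I12 contains reduce item [X → B d X .] and shift items [B → X . c num], [B → X . num X] — shift-reduce conflict.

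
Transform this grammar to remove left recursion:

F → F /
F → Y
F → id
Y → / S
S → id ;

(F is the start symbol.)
F → Y F'
F → id F'
F' → / F'
F' → ε
Y → / S
S → id ;

F is directly left-recursive. The standard transformation for
  A → A α₁ | ... | A α_m | β₁ | ... | β_n
is
  A  → β₁ A' | ... | β_n A'
  A' → α₁ A' | ... | α_m A' | ε

F → Y becomes F → Y F'
F → id becomes F → id F'
F → F / becomes F' → / F'
Add F' → ε

Productions for other non-terminals are unchanged:
  Y → / S
  S → id ;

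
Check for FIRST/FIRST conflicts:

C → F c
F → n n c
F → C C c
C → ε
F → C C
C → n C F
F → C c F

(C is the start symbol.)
FIRST sets of the non-terminals at (or reachable through a nullable prefix from) the front of some alternative:
  FIRST(F) = { 'c', 'n', ε }
  FIRST(C) = { 'c', 'n', ε }

Productions for C:
  C → F c: FIRST = { 'c', 'n' }
  C → ε: FIRST = { ε }
  C → n C F: FIRST = { 'n' }
Productions for F:
  F → n n c: FIRST = { 'n' }
  F → C C c: FIRST = { 'c', 'n' }
  F → C C: FIRST = { 'c', 'n', ε }
  F → C c F: FIRST = { 'c', 'n' }

Conflict for C: C → F c and C → n C F
  Overlap: { 'n' }
Conflict for F: F → n n c and F → C C c
  Overlap: { 'n' }
Conflict for F: F → n n c and F → C C
  Overlap: { 'n' }
Conflict for F: F → n n c and F → C c F
  Overlap: { 'n' }
Conflict for F: F → C C c and F → C C
  Overlap: { 'c', 'n' }
Conflict for F: F → C C c and F → C c F
  Overlap: { 'c', 'n' }
Conflict for F: F → C C and F → C c F
  Overlap: { 'c', 'n' }

Answer: Yes. C → F c / C → n C F on { 'n' }; F → n n c / F → C C c on { 'n' }; F → n n c / F → C C on { 'n' }; F → n n c / F → C c F on { 'n' }; F → C C c / F → C C on { 'c', 'n' }; F → C C c / F → C c F on { 'c', 'n' }; F → C C / F → C c F on { 'c', 'n' }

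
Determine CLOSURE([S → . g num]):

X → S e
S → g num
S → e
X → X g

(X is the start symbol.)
To compute CLOSURE, for each item [A → α.Bβ] where B is a non-terminal, add [B → .γ] for all productions B → γ; repeat for the newly added items until nothing changes.

Start with: [S → . g num]
The dot precedes the terminal g, so nothing is added.

CLOSURE = { [S → . g num] }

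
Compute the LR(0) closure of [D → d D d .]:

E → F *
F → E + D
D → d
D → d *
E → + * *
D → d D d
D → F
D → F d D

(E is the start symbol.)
{ [D → d D d .] }

Start with: [D → d D d .]
The dot is at the end, so nothing is added.

CLOSURE = { [D → d D d .] }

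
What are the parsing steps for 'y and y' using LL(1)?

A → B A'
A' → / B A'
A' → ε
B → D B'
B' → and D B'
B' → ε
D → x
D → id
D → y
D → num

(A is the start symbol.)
LL(1) parsing maintains a stack (initially the start symbol over $) and the input. At each step: if the stack top is a terminal, match it against the current input token; if it is a non-terminal N, replace it with the RHS of M[N, lookahead] (the unique production whose predict set contains the lookahead).

Stack is shown with the top on the left.

Stack          Input      Action
--------------------------------
A $            y and y $  output A → B A'
B A' $         y and y $  output B → D B'
D B' A' $      y and y $  output D → y
y B' A' $      y and y $  match 'y'
B' A' $        and y $    output B' → and D B'
and D B' A' $  and y $    match 'and'
D B' A' $      y $        output D → y
y B' A' $      y $        match 'y'
B' A' $        $          output B' → ε
A' $           $          output A' → ε
$              $          accept

The string is accepted.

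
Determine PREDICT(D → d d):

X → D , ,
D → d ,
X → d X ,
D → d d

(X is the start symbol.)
PREDICT(D → d d) = (FIRST(RHS) \ {ε}) ∪ (FOLLOW(D) if ε ∈ FIRST(RHS), i.e. RHS ⇒* ε)
FIRST(d d) = { 'd' }
ε ∉ FIRST(d d), so FOLLOW(D) is not added.
PREDICT(D → d d) = { 'd' }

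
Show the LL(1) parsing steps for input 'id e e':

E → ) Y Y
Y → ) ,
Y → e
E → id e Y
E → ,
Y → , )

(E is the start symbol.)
LL(1) parsing maintains a stack (initially the start symbol over $) and the input. At each step: if the stack top is a terminal, match it against the current input token; if it is a non-terminal N, replace it with the RHS of M[N, lookahead] (the unique production whose predict set contains the lookahead).

Stack is shown with the top on the left.

Stack     Input     Action
--------------------------
E $       id e e $  output E → id e Y
id e Y $  id e e $  match 'id'
e Y $     e e $     match 'e'
Y $       e $       output Y → e
e $       e $       match 'e'
$         $         accept

The string is accepted.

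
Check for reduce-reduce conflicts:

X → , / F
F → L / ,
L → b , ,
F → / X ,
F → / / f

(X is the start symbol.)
Augment with X' → X and build the canonical LR(0) collection (I0 = CLOSURE({[X' → . X]}), then GOTO on every symbol after a dot until no new states appear). It has 16 states:
  I0: { [X → . , / F], [X' → . X] }  — shift
  I1: { [X → , . / F] }  — shift
  I2: { [X' → X .] }  — accept
  I3: { [F → . / / f], [F → . / X ,], [F → . L / ,], [L → . b , ,], [X → , / . F] }  — shift
  I4: { [F → / . / f], [F → / . X ,], [X → . , / F] }  — shift
  I5: { [X → , / F .] }  — reduce
  I6: { [F → L . / ,] }  — shift
  I7: { [L → b . , ,] }  — shift
  I8: { [L → b , . ,] }  — shift
  I9: { [L → b , , .] }  — reduce
  I10: { [F → L / . ,] }  — shift
  I11: { [F → L / , .] }  — reduce
  I12: { [F → / / . f] }  — shift
  I13: { [F → / X . ,] }  — shift
  I14: { [F → / X , .] }  — reduce
  I15: { [F → / / f .] }  — reduce

No state contains more than one complete item.

Answer: No reduce-reduce conflicts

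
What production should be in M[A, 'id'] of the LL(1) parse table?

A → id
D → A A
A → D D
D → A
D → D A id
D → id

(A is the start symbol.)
To find M[A, 'id'], we find productions for A where 'id' is in the predict set (PREDICT(N → α) = (FIRST(α) \ {ε}) ∪ (FOLLOW(N) if α ⇒* ε)).

Relevant sets:
  FIRST(D) = { 'id' }

A → id: PREDICT = { 'id' }
  'id' is in predict set, so this production goes in M[A, 'id']
A → D D: PREDICT = { 'id' }
  'id' is in predict set, so this production goes in M[A, 'id']

M[A, 'id'] = A → id, A → D D  (a multiply-defined cell — the grammar is not LL(1))

Answer: A → id, A → D D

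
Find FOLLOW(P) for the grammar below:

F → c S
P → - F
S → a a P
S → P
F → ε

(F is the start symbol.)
{ $ }

To compute FOLLOW(P), find every occurrence of P on a right-hand side N → α P β: add FIRST(β) \ {ε}, and if β is empty or nullable also add FOLLOW(N). Iterate to a fixed point.

In S → a a P: P is at the end, add FOLLOW(S)
In S → P: P is at the end, add FOLLOW(S)

The FOLLOW sets referred to above (computed the same way, to a fixed point):
  FOLLOW(S) = { $ }

Taking the union: FOLLOW(P) = { $ }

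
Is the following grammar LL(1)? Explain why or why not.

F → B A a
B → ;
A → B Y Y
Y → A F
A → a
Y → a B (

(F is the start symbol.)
A grammar is LL(1) if for each non-terminal N with multiple productions, the predict sets of those productions are pairwise disjoint, where PREDICT(N → α) = (FIRST(α) \ {ε}) ∪ (FOLLOW(N) if α ⇒* ε).

Relevant sets:
  FIRST(B) = { ';' }
  FIRST(A) = { ';', 'a' }

For A:
  PREDICT(A → B Y Y) = { ';' }
  PREDICT(A → a) = { 'a' }
For Y:
  PREDICT(Y → A F) = { ';', 'a' }
  PREDICT(Y → a B '(') = { 'a' }
F, B have a single production, so nothing to check there.

Conflict found: Predict set conflict for Y: { 'a' }
The grammar is NOT LL(1).

Answer: No. Predict set conflict for Y: { 'a' }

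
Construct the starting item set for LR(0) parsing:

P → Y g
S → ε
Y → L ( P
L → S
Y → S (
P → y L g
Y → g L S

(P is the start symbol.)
First, augment the grammar with P' → P
I₀ = CLOSURE({ [P' → . P] }):
  [P' → . P] has the dot before P: add [P → . Y g], [P → . y L g]
  [P → . Y g] has the dot before Y: add [Y → . L ( P], [Y → . S (], [Y → . g L S]
  [Y → . L ( P] has the dot before L: add [L → . S]
  [Y → . S (] has the dot before S: add [S → .]
No further items can be added.

I₀ = { [L → . S], [P → . Y g], [P → . y L g], [P' → . P], [S → .], [Y → . L ( P], [Y → . S (], [Y → . g L S] }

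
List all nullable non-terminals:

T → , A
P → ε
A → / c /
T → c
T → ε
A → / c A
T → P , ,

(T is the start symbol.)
A non-terminal is nullable if it can derive ε (the empty string): either it has an ε-production, or it has a production whose right-hand side consists entirely of nullable non-terminals.

ε-productions: P → ε, T → ε
So P, T are immediately nullable.
No further non-terminal can be added: every production for the remaining non-terminals contains a terminal or a non-nullable non-terminal.
Nullable = { 'P', 'T' }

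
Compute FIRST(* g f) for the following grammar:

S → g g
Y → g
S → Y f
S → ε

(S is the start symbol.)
To compute FIRST(* g f), process the symbols left to right:
Symbol * is a terminal. Add '*' and stop.
FIRST(* g f) = { '*' }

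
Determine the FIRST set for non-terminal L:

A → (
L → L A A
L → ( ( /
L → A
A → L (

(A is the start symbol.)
FIRST sets of the other non-terminals involved (by the same procedure, iterated to a fixed point):
  FIRST(A) = { '(' }

From L → L A A:
  - L is the symbol being defined: contributes nothing new
    L is not nullable, so stop
From L → ( ( /:
  - '(' is a terminal: add '(' and stop
From L → A:
  - A is a non-terminal: add FIRST(A) \ {ε} = { '(' }
    A is not nullable, so stop

Collecting: FIRST(L) = { '(' }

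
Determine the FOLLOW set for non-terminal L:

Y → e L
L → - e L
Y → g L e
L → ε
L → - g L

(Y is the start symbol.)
To compute FOLLOW(L), find every occurrence of L on a right-hand side N → α L β: add FIRST(β) \ {ε}, and if β is empty or nullable also add FOLLOW(N). Iterate to a fixed point.

In Y → e L: L is at the end, add FOLLOW(Y)
In L → - e L: L is at the end; this adds FOLLOW(L) to itself — nothing new
In Y → g L e: L is followed by e, add FIRST(e) \ {ε} = { 'e' }
In L → - g L: L is at the end; this adds FOLLOW(L) to itself — nothing new

The FOLLOW sets referred to above (computed the same way, to a fixed point):
  FOLLOW(Y) = { $ }

Taking the union: FOLLOW(L) = { $, 'e' }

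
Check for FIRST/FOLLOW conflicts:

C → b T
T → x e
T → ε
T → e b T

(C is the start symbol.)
A FIRST/FOLLOW conflict occurs when a non-terminal N has a nullable alternative N → β (β ⇒* ε) and another alternative N → α with FIRST(α) ∩ FOLLOW(N) ≠ ∅: on such a lookahead the parser cannot decide between expanding α and letting N vanish via β.

Nullable non-terminals: T.

T: nullable alternative(s) T → ε; FOLLOW(T) = { $ }
  T → x e: FIRST \ {ε} = { 'x' } — disjoint from FOLLOW(T)
  T → ε: FIRST \ {ε} = { } — this is the only nullable alternative, skip
  T → e b T: FIRST \ {ε} = { 'e' } — disjoint from FOLLOW(T)

C has no nullable alternative, so no FIRST/FOLLOW check is needed there.

No FIRST/FOLLOW conflicts found.

Answer: No FIRST/FOLLOW conflicts.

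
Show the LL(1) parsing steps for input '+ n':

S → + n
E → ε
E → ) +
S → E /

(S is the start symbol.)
Stack is shown with the top on the left.

Stack  Input  Action
--------------------
S $    + n $  output S → + n
+ n $  + n $  match '+'
n $    n $    match 'n'
$      $      accept

The string is accepted.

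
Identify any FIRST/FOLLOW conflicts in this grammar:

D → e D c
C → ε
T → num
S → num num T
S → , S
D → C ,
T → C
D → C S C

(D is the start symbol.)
No FIRST/FOLLOW conflicts.

Nullable non-terminals: C, T.
FIRST sets used below: FIRST(C) = { ε }
C has a nullable alternative but only one production, so nothing to check.

T: nullable alternative(s) T → C; FOLLOW(T) = { $, 'c' }
  T → num: FIRST \ {ε} = { 'num' } — disjoint from FOLLOW(T)
  T → C: FIRST \ {ε} = { } — this is the only nullable alternative, skip

D, S have no nullable alternative, so no FIRST/FOLLOW check is needed there.

No FIRST/FOLLOW conflicts found.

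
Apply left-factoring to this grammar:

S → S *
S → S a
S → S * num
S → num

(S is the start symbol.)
Left-factoring transforms A → αβ₁ | αβ₂ into A → αA' and A' → β₁ | β₂
(α is the longest common prefix among the alternatives). Repeat until
no nonterminal has two alternatives with a common prefix.

Round 1: S has alternatives sharing prefix 'S'. Introduce S': S → S S'
  Add: S' → *
  Add: S' → a
  Add: S' → * num

Round 2: S' has alternatives sharing prefix '*'. Introduce S'': S' → * S''
  Add: S'' → ε
  Add: S'' → num

No remaining common prefixes — done.

Resulting grammar:
S → S S'
S' → * S''
S'' → ε
S'' → num
S' → a
S → num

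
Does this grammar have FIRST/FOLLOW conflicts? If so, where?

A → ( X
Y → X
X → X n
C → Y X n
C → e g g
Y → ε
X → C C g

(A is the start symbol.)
Yes. Y → X with FOLLOW(Y) on { 'e' }

Nullable non-terminals: Y.
FIRST sets used below: FIRST(X) = { 'e' }

Y: nullable alternative(s) Y → ε; FOLLOW(Y) = { 'e' }
  Y → X: FIRST \ {ε} = { 'e' } — overlaps FOLLOW(Y) on { 'e' }: CONFLICT
  Y → ε: FIRST \ {ε} = { } — this is the only nullable alternative, skip

A, C, X have no nullable alternative, so no FIRST/FOLLOW check is needed there.

So the grammar has 1 FIRST/FOLLOW conflict (marked CONFLICT above).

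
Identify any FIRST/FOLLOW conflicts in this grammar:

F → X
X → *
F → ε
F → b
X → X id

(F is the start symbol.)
A FIRST/FOLLOW conflict occurs when a non-terminal N has a nullable alternative N → β (β ⇒* ε) and another alternative N → α with FIRST(α) ∩ FOLLOW(N) ≠ ∅: on such a lookahead the parser cannot decide between expanding α and letting N vanish via β.

Nullable non-terminals: F.
FIRST sets used below: FIRST(X) = { '*' }

F: nullable alternative(s) F → ε; FOLLOW(F) = { $ }
  F → X: FIRST \ {ε} = { '*' } — disjoint from FOLLOW(F)
  F → ε: FIRST \ {ε} = { } — this is the only nullable alternative, skip
  F → b: FIRST \ {ε} = { 'b' } — disjoint from FOLLOW(F)

X has no nullable alternative, so no FIRST/FOLLOW check is needed there.

No FIRST/FOLLOW conflicts found.

Answer: No FIRST/FOLLOW conflicts.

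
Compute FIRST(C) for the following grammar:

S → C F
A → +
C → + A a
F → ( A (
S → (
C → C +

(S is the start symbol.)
From C → + A a:
  - '+' is a terminal: add '+' and stop
From C → C +:
  - C is the symbol being defined: contributes nothing new
    C is not nullable, so stop

Collecting: FIRST(C) = { '+' }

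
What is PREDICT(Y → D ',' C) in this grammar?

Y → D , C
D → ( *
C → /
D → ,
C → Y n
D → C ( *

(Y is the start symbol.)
PREDICT(Y → D ',' C) = (FIRST(RHS) \ {ε}) ∪ (FOLLOW(Y) if ε ∈ FIRST(RHS), i.e. RHS ⇒* ε)
FIRST(D) = { '(', ',', '/' }
FIRST(D ',' C) = { '(', ',', '/' }
ε ∉ FIRST(D ',' C), so FOLLOW(Y) is not added.
PREDICT(Y → D ',' C) = { '(', ',', '/' }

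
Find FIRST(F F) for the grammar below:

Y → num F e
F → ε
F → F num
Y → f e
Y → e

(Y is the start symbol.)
{ 'num', ε }

FIRST sets of the non-terminals involved (from the grammar, by fixed-point iteration):
  FIRST(F) = { 'num', ε }

To compute FIRST(F F), process the symbols left to right:
Symbol F is a non-terminal. Add FIRST(F) \ {ε} = { 'num' }
F is nullable (ε ∈ FIRST(F)), continue to the next symbol.
Symbol F is a non-terminal. Add FIRST(F) \ {ε} = { 'num' }
F is nullable (ε ∈ FIRST(F)), continue to the next symbol.
All symbols are nullable, so ε is in the result.
FIRST(F F) = { 'num', ε }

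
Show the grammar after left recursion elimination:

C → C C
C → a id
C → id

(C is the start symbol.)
C → a id C'
C → id C'
C' → C C'
C' → ε

C is directly left-recursive. The standard transformation for
  A → A α₁ | ... | A α_m | β₁ | ... | β_n
is
  A  → β₁ A' | ... | β_n A'
  A' → α₁ A' | ... | α_m A' | ε

C → a id becomes C → a id C'
C → id becomes C → id C'
C → C C becomes C' → C C'
Add C' → ε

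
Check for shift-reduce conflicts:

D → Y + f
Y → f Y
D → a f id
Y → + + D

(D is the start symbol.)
No shift-reduce conflicts

A shift-reduce conflict occurs when an LR(0) state has both:
  - a complete (reduce) item [A → α .] (dot at the end), and
  - a shift item [B → β . c γ] (dot before a terminal).

Augment with D' → D and build the canonical LR(0) collection (I0 = CLOSURE({[D' → . D]}), then GOTO on every symbol after a dot until no new states appear). It has 13 states:
  I0: { [D → . Y + f], [D → . a f id], [D' → . D], [Y → . + + D], [Y → . f Y] }  — shift
  I1: { [Y → + . + D] }  — shift
  I2: { [D' → D .] }  — accept
  I3: { [D → Y . + f] }  — shift
  I4: { [D → a . f id] }  — shift
  I5: { [Y → . + + D], [Y → . f Y], [Y → f . Y] }  — shift
  I6: { [Y → f Y .] }  — reduce
  I7: { [D → a f . id] }  — shift
  I8: { [D → a f id .] }  — reduce
  I9: { [D → Y + . f] }  — shift
  I10: { [D → Y + f .] }  — reduce
  I11: { [D → . Y + f], [D → . a f id], [Y → + + . D], [Y → . + + D], [Y → . f Y] }  — shift
  I12: { [Y → + + D .] }  — reduce

No state contains both a complete item and a shift item.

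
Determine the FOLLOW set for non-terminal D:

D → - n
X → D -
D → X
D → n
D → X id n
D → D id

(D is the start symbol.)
{ $, '-', 'id' }

To compute FOLLOW(D), find every occurrence of D on a right-hand side N → α D β: add FIRST(β) \ {ε}, and if β is empty or nullable also add FOLLOW(N). Iterate to a fixed point.

D is the start symbol, so $ ∈ FOLLOW(D).
In X → D -: D is followed by '-', add FIRST('-') \ {ε} = { '-' }
In D → D id: D is followed by id, add FIRST(id) \ {ε} = { 'id' }

Taking the union: FOLLOW(D) = { $, '-', 'id' }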